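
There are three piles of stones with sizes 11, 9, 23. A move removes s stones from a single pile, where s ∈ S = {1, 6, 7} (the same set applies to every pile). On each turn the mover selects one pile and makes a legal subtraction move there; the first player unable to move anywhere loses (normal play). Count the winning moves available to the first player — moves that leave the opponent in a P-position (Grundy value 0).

All piles use S = {1, 6, 7}:
n :  0  1  2  3  4  5  6  7  8  9 10 11 12 13 14 15 16 17 18 19 20 21 22 23
G :  0  1  0  1  0  1  2  3  2  3  2  3  0  1  0  1  0  1  2  3  2  3  2  3
Pile A: G(11) = 3.
Pile B: G(9) = 3.
Pile C: G(23) = 3.
Combined Grundy value = 3 ⊕ 3 ⊕ 3 = 3.
A winning move leaves total XOR = 0, i.e. changes one component's Grundy value g to g ⊕ X where X is the current total.
Pile A: need g' = 3⊕3 = 0. Options: 11−1→G=2, 11−6→G=1, 11−7→G=0. Hits: 1.
Pile B: need g' = 3⊕3 = 0. Options: 9−1→G=2, 9−6→G=1, 9−7→G=0. Hits: 1.
Pile C: need g' = 3⊕3 = 0. Options: 23−1→G=2, 23−6→G=1, 23−7→G=0. Hits: 1.

3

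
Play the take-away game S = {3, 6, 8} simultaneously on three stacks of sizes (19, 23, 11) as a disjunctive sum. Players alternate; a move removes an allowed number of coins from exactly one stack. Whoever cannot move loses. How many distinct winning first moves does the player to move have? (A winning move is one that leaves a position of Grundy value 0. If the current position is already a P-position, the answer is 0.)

All stacks use S = {3, 6, 8}:
G(0) = 0
G(1) = mex{} = 0
G(2) = mex{} = 0
G(3) = mex{0} = 1
G(4) = mex{0} = 1
G(5) = mex{0} = 1
G(6) = mex{1,0} = 2
G(7) = mex{1,0} = 2
G(8) = mex{1,0,0} = 2
G(9) = mex{2,1,0} = 3
G(10) = mex{2,1,0} = 3
G(11) = mex{2,1,1} = 0
G(12) = mex{3,2,1} = 0
G(13) = mex{3,2,1} = 0
G(14) = mex{0,2,2} = 1
G(15) = mex{0,3,2} = 1
G(16) = mex{0,3,2} = 1
G(17) = mex{1,0,3} = 2
G(18) = mex{1,0,3} = 2
G(19) = mex{1,0,0} = 2
G(20) = mex{2,1,0} = 3
G(21) = mex{2,1,0} = 3
G(22) = mex{2,1,1} = 0
G(23) = mex{3,2,1} = 0
Stack A: G(19) = 2.
Stack B: G(23) = 0.
Stack C: G(11) = 0.
Combined Grundy value = 2 ⊕ 0 ⊕ 0 = 2.
A winning move leaves total XOR = 0, i.e. changes one component's Grundy value g to g ⊕ X where X is the current total.
Stack A: need g' = 2⊕2 = 0. Options: 19−3→G=1, 19−6→G=0, 19−8→G=0. Hits: 2.
Stack B: need g' = 0⊕2 = 2. Options: 23−3→G=3, 23−6→G=2, 23−8→G=1. Hits: 1.
Stack C: need g' = 0⊕2 = 2. Options: 11−3→G=2, 11−6→G=1, 11−8→G=1. Hits: 1.

4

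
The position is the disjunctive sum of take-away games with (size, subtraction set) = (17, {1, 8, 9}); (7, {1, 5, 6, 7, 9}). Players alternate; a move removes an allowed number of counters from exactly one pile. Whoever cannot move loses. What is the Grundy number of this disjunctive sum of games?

2

Pile A, S = {1, 8, 9}:
n :  0  1  2  3  4  5  6  7  8  9 10 11 12 13 14 15 16 17
G :  0  1  0  1  0  1  0  1  2  3  2  3  2  3  2  3  0  1
G_A(17) = 1.
Pile B, S = {1, 5, 6, 7, 9}:
G(0) = 0
G(1) = mex{0} = 1
G(2) = mex{1} = 0
G(3) = mex{0} = 1
G(4) = mex{1} = 0
G(5) = mex{0,0} = 1
G(6) = mex{1,1,0} = 2
G(7) = mex{2,0,1,0} = 3
G_B(7) = 3.
Combined Grundy value = 1 ⊕ 3 = 2.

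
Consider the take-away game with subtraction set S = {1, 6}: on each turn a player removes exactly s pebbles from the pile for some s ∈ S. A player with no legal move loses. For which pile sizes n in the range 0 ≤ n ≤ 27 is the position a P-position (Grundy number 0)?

0, 2, 4, 7, 9, 11, 14, 16, 18, 21, 23, 25

n :  0  1  2  3  4  5  6  7  8  9 10 11 12 13 14 15 16 17 18 19 20 21 22 23 24 25 26 27
G :  0  1  0  1  0  1  2  0  1  0  1  0  1  2  0  1  0  1  0  1  2  0  1  0  1  0  1  2
P-positions are exactly the n with G(n) = 0.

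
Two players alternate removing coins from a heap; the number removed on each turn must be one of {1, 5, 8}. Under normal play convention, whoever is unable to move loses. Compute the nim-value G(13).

0

G(0) = 0
G(1) = mex{0} = 1
G(2) = mex{1} = 0
G(3) = mex{0} = 1
G(4) = mex{1} = 0
G(5) = mex{0,0} = 1
G(6) = mex{1,1} = 0
G(7) = mex{0,0} = 1
G(8) = mex{1,1,0} = 2
G(9) = mex{2,0,1} = 3
G(10) = mex{3,1,0} = 2
G(11) = mex{2,0,1} = 3
G(12) = mex{3,1,0} = 2
G(13) = mex{2,2,1} = 0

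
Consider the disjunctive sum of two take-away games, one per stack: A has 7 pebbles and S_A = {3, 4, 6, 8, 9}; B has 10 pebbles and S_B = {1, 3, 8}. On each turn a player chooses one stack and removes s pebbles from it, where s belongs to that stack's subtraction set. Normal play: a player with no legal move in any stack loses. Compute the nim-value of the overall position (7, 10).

Stack A, S = {3, 4, 6, 8, 9}:
n : 0 1 2 3 4 5 6 7
G : 0 0 0 1 1 1 2 2
G_A(7) = 2.
Stack B, S = {1, 3, 8}:
n :  0  1  2  3  4  5  6  7  8  9 10
G :  0  1  0  1  0  1  0  1  2  3  2
G_B(10) = 2.
Combined Grundy value = 2 ⊕ 2 = 0.

0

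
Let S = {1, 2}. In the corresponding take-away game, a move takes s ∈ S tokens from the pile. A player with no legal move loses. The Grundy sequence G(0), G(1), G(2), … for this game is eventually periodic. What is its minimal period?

3

n :  0  1  2  3  4  5  6  7  8  9 10 11 12 13 14
G :  0  1  2  0  1  2  0  1  2  0  1  2  0  1  2
G(n+3) = G(n) holds for n = 0,…,1 (a full window of length max(S) = 2), so the sequence is purely periodic with period 3.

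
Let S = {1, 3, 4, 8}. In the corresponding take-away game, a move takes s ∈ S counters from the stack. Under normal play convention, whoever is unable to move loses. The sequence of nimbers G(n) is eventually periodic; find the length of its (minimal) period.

n :  0  1  2  3  4  5  6  7  8  9 10 11 12 13 14 15 16
G :  0  1  0  1  2  3  2  0  1  0  1  2  3  2  0  1  0
G(n+7) = G(n) holds for n = 0,…,7 (a full window of length max(S) = 8), so the sequence is purely periodic with period 7.

7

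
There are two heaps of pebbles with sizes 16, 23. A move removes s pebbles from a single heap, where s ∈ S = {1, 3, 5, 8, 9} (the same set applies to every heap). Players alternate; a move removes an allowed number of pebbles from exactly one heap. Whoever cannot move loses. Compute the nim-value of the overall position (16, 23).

All heaps use S = {1, 3, 5, 8, 9}:
n :  0  1  2  3  4  5  6  7  8  9 10 11 12 13 14 15 16 17 18 19 20 21 22 23
G :  0  1  0  1  0  1  0  1  2  3  2  3  2  3  2  3  0  1  0  1  0  1  0  1
Heap A: G(16) = 0.
Heap B: G(23) = 1.
Combined Grundy value = 0 ⊕ 1 = 1.

1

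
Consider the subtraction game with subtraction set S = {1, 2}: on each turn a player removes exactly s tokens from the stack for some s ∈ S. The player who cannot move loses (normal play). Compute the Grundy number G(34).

1

n :  0  1  2  3  4  5  6  7  8  9 10 11 12 13 14 15 16 17 18 19 20 21 22 23 24 25 26 27 28 29 30 31 32 33 34
G :  0  1  2  0  1  2  0  1  2  0  1  2  0  1  2  0  1  2  0  1  2  0  1  2  0  1  2  0  1  2  0  1  2  0  1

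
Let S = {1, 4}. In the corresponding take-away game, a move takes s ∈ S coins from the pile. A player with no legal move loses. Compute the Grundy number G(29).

2

G(0) = 0
G(1) = mex{0} = 1
G(2) = mex{1} = 0
G(3) = mex{0} = 1
G(4) = mex{1,0} = 2
G(5) = mex{2,1} = 0
G(6) = mex{0,0} = 1
G(7) = mex{1,1} = 0
G(8) = mex{0,2} = 1
G(9) = mex{1,0} = 2
G(10) = mex{2,1} = 0
G(11) = mex{0,0} = 1
G(12) = mex{1,1} = 0
G(13) = mex{0,2} = 1
G(14) = mex{1,0} = 2
G(15) = mex{2,1} = 0
G(16) = mex{0,0} = 1
G(17) = mex{1,1} = 0
G(18) = mex{0,2} = 1
G(19) = mex{1,0} = 2
G(20) = mex{2,1} = 0
G(21) = mex{0,0} = 1
G(22) = mex{1,1} = 0
G(23) = mex{0,2} = 1
G(24) = mex{1,0} = 2
G(25) = mex{2,1} = 0
G(26) = mex{0,0} = 1
G(27) = mex{1,1} = 0
G(28) = mex{0,2} = 1
G(29) = mex{1,0} = 2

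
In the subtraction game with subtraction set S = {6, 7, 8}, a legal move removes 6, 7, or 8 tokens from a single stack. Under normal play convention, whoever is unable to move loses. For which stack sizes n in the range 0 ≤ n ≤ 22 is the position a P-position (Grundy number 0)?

0, 1, 2, 3, 4, 5, 14, 15, 16, 17, 18, 19

G(0) = 0
G(1) = mex{} = 0
G(2) = mex{} = 0
G(3) = mex{} = 0
G(4) = mex{} = 0
G(5) = mex{} = 0
G(6) = mex{0} = 1
G(7) = mex{0,0} = 1
G(8) = mex{0,0,0} = 1
G(9) = mex{0,0,0} = 1
G(10) = mex{0,0,0} = 1
G(11) = mex{0,0,0} = 1
G(12) = mex{1,0,0} = 2
G(13) = mex{1,1,0} = 2
G(14) = mex{1,1,1} = 0
G(15) = mex{1,1,1} = 0
G(16) = mex{1,1,1} = 0
G(17) = mex{1,1,1} = 0
G(18) = mex{2,1,1} = 0
G(19) = mex{2,2,1} = 0
G(20) = mex{0,2,2} = 1
G(21) = mex{0,0,2} = 1
G(22) = mex{0,0,0} = 1
P-positions are exactly the n with G(n) = 0.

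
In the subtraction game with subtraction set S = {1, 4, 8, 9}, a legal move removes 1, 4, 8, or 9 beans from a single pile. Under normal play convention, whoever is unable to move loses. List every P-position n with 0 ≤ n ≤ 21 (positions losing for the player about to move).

n :  0  1  2  3  4  5  6  7  8  9 10 11 12 13 14 15 16 17 18 19 20 21
G :  0  1  0  1  2  0  1  0  1  2  3  2  0  1  2  3  2  0  1  0  1  2
P-positions are exactly the n with G(n) = 0.

0, 2, 5, 7, 12, 17, 19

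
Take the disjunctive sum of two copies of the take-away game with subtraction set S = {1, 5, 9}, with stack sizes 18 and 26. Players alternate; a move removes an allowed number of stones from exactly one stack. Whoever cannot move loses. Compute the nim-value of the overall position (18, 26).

0

All stacks use S = {1, 5, 9}:
n :  0  1  2  3  4  5  6  7  8  9 10 11 12 13 14 15 16 17 18 19 20 21 22 23 24 25 26
G :  0  1  0  1  0  1  0  1  0  1  0  1  0  1  0  1  0  1  0  1  0  1  0  1  0  1  0
Stack A: G(18) = 0.
Stack B: G(26) = 0.
Combined Grundy value = 0 ⊕ 0 = 0.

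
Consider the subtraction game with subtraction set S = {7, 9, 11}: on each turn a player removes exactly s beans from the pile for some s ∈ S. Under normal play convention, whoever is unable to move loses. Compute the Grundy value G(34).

2

G(0) = 0
G(1) = mex{} = 0
G(2) = mex{} = 0
G(3) = mex{} = 0
G(4) = mex{} = 0
G(5) = mex{} = 0
G(6) = mex{} = 0
G(7) = mex{0} = 1
G(8) = mex{0} = 1
G(9) = mex{0,0} = 1
G(10) = mex{0,0} = 1
G(11) = mex{0,0,0} = 1
G(12) = mex{0,0,0} = 1
G(13) = mex{0,0,0} = 1
G(14) = mex{1,0,0} = 2
G(15) = mex{1,0,0} = 2
G(16) = mex{1,1,0} = 2
G(17) = mex{1,1,0} = 2
G(18) = mex{1,1,1} = 0
G(19) = mex{1,1,1} = 0
G(20) = mex{1,1,1} = 0
G(21) = mex{2,1,1} = 0
G(22) = mex{2,1,1} = 0
G(23) = mex{2,2,1} = 0
G(24) = mex{2,2,1} = 0
G(25) = mex{0,2,2} = 1
G(26) = mex{0,2,2} = 1
G(27) = mex{0,0,2} = 1
G(28) = mex{0,0,2} = 1
G(29) = mex{0,0,0} = 1
G(30) = mex{0,0,0} = 1
G(31) = mex{0,0,0} = 1
G(32) = mex{1,0,0} = 2
G(33) = mex{1,0,0} = 2
G(34) = mex{1,1,0} = 2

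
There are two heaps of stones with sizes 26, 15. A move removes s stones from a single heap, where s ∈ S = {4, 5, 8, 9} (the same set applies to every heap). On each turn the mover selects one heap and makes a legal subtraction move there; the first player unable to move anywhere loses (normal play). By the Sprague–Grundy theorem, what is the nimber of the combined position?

0

All heaps use S = {4, 5, 8, 9}:
G(0) = 0
G(1) = mex{} = 0
G(2) = mex{} = 0
G(3) = mex{} = 0
G(4) = mex{0} = 1
G(5) = mex{0,0} = 1
G(6) = mex{0,0} = 1
G(7) = mex{0,0} = 1
G(8) = mex{1,0,0} = 2
G(9) = mex{1,1,0,0} = 2
G(10) = mex{1,1,0,0} = 2
G(11) = mex{1,1,0,0} = 2
G(12) = mex{2,1,1,0} = 3
G(13) = mex{2,2,1,1} = 0
G(14) = mex{2,2,1,1} = 0
G(15) = mex{2,2,1,1} = 0
G(16) = mex{3,2,2,1} = 0
G(17) = mex{0,3,2,2} = 1
G(18) = mex{0,0,2,2} = 1
G(19) = mex{0,0,2,2} = 1
G(20) = mex{0,0,3,2} = 1
G(21) = mex{1,0,0,3} = 2
G(22) = mex{1,1,0,0} = 2
G(23) = mex{1,1,0,0} = 2
G(24) = mex{1,1,0,0} = 2
G(25) = mex{2,1,1,0} = 3
G(26) = mex{2,2,1,1} = 0
Heap A: G(26) = 0.
Heap B: G(15) = 0.
Combined Grundy value = 0 ⊕ 0 = 0.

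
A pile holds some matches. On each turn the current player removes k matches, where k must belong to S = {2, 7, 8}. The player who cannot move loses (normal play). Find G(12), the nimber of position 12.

1

n :  0  1  2  3  4  5  6  7  8  9 10 11 12
G :  0  0  1  1  0  0  1  1  2  2  0  3  1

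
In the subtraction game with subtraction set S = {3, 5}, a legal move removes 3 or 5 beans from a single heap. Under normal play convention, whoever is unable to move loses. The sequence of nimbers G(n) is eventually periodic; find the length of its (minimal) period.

8

n :  0  1  2  3  4  5  6  7  8  9 10 11 12 13 14 15 16 17
G :  0  0  0  1  1  1  2  2  0  0  0  1  1  1  2  2  0  0
G(n+8) = G(n) holds for n = 0,…,4 (a full window of length max(S) = 5), so the sequence is purely periodic with period 8.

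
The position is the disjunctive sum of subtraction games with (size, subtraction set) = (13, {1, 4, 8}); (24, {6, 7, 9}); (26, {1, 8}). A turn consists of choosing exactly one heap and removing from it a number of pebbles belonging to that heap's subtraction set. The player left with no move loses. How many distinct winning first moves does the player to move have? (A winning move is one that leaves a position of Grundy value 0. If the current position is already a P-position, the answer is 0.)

1

Heap A, S = {1, 4, 8}:
G(0) = 0
G(1) = mex{0} = 1
G(2) = mex{1} = 0
G(3) = mex{0} = 1
G(4) = mex{1,0} = 2
G(5) = mex{2,1} = 0
G(6) = mex{0,0} = 1
G(7) = mex{1,1} = 0
G(8) = mex{0,2,0} = 1
G(9) = mex{1,0,1} = 2
G(10) = mex{2,1,0} = 3
G(11) = mex{3,0,1} = 2
G(12) = mex{2,1,2} = 0
G(13) = mex{0,2,0} = 1
G_A(13) = 1.
Heap B, S = {6, 7, 9}:
n :  0  1  2  3  4  5  6  7  8  9 10 11 12 13 14 15 16 17 18 19 20 21 22 23 24
G :  0  0  0  0  0  0  1  1  1  1  1  1  2  2  2  0  0  0  0  0  0  1  1  1  1
G_B(24) = 1.
Heap C, S = {1, 8}:
G(0) = 0
G(1) = mex{0} = 1
G(2) = mex{1} = 0
G(3) = mex{0} = 1
G(4) = mex{1} = 0
G(5) = mex{0} = 1
G(6) = mex{1} = 0
G(7) = mex{0} = 1
G(8) = mex{1,0} = 2
G(9) = mex{2,1} = 0
G(10) = mex{0,0} = 1
G(11) = mex{1,1} = 0
G(12) = mex{0,0} = 1
G(13) = mex{1,1} = 0
G(14) = mex{0,0} = 1
G(15) = mex{1,1} = 0
G(16) = mex{0,2} = 1
G(17) = mex{1,0} = 2
G(18) = mex{2,1} = 0
G(19) = mex{0,0} = 1
G(20) = mex{1,1} = 0
G(21) = mex{0,0} = 1
G(22) = mex{1,1} = 0
G(23) = mex{0,0} = 1
G(24) = mex{1,1} = 0
G(25) = mex{0,2} = 1
G(26) = mex{1,0} = 2
G_C(26) = 2.
Combined Grundy value = 1 ⊕ 1 ⊕ 2 = 2.
A winning move leaves total XOR = 0, i.e. changes one component's Grundy value g to g ⊕ X where X is the current total.
Heap A: need g' = 1⊕2 = 3. Options: 13−1→G=0, 13−4→G=2, 13−8→G=0. Hits: 0.
Heap B: need g' = 1⊕2 = 3. Options: 24−6→G=0, 24−7→G=0, 24−9→G=0. Hits: 0.
Heap C: need g' = 2⊕2 = 0. Options: 26−1→G=1, 26−8→G=0. Hits: 1.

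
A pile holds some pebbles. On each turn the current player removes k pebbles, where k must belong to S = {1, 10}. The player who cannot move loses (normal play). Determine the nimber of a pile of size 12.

n :  0  1  2  3  4  5  6  7  8  9 10 11 12
G :  0  1  0  1  0  1  0  1  0  1  2  0  1

1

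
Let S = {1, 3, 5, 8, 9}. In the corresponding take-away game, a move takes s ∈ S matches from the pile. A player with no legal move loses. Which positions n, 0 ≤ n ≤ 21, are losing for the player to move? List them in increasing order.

n :  0  1  2  3  4  5  6  7  8  9 10 11 12 13 14 15 16 17 18 19 20 21
G :  0  1  0  1  0  1  0  1  2  3  2  3  2  3  2  3  0  1  0  1  0  1
P-positions are exactly the n with G(n) = 0.

0, 2, 4, 6, 16, 18, 20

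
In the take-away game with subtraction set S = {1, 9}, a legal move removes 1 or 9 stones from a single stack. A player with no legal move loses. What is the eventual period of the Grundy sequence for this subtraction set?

2

G(0) = 0
G(1) = mex{0} = 1
G(2) = mex{1} = 0
G(3) = mex{0} = 1
G(4) = mex{1} = 0
G(5) = mex{0} = 1
G(6) = mex{1} = 0
G(7) = mex{0} = 1
G(8) = mex{1} = 0
G(9) = mex{0,0} = 1
G(10) = mex{1,1} = 0
G(11) = mex{0,0} = 1
G(12) = mex{1,1} = 0
G(13) = mex{0,0} = 1
G(14) = mex{1,1} = 0
G(n+2) = G(n) holds for n = 0,…,8 (a full window of length max(S) = 9), so the sequence is purely periodic with period 2.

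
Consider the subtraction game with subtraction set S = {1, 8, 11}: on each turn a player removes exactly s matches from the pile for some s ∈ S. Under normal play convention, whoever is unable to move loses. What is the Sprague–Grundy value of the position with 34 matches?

n :  0  1  2  3  4  5  6  7  8  9 10 11 12 13 14 15 16 17 18 19 20 21 22 23 24 25 26 27 28 29 30 31 32 33 34
G :  0  1  0  1  0  1  0  1  2  0  1  2  3  2  3  2  0  1  0  1  2  0  1  0  1  0  1  2  0  1  0  1  2  3  2

2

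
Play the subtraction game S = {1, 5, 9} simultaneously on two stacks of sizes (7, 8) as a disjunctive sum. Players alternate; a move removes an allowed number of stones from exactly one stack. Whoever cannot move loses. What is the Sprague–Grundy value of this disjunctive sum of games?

All stacks use S = {1, 5, 9}:
G(0) = 0
G(1) = mex{0} = 1
G(2) = mex{1} = 0
G(3) = mex{0} = 1
G(4) = mex{1} = 0
G(5) = mex{0,0} = 1
G(6) = mex{1,1} = 0
G(7) = mex{0,0} = 1
G(8) = mex{1,1} = 0
Stack A: G(7) = 1.
Stack B: G(8) = 0.
Combined Grundy value = 1 ⊕ 0 = 1.

1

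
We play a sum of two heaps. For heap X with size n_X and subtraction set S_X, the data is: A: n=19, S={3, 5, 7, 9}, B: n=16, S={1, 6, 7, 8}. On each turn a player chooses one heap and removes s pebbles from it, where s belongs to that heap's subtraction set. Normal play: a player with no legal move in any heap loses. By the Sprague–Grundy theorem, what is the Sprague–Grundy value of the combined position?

3

Heap A, S = {3, 5, 7, 9}:
G(0) = 0
G(1) = mex{} = 0
G(2) = mex{} = 0
G(3) = mex{0} = 1
G(4) = mex{0} = 1
G(5) = mex{0,0} = 1
G(6) = mex{1,0} = 2
G(7) = mex{1,0,0} = 2
G(8) = mex{1,1,0} = 2
G(9) = mex{2,1,0,0} = 3
G(10) = mex{2,1,1,0} = 3
G(11) = mex{2,2,1,0} = 3
G(12) = mex{3,2,1,1} = 0
G(13) = mex{3,2,2,1} = 0
G(14) = mex{3,3,2,1} = 0
G(15) = mex{0,3,2,2} = 1
G(16) = mex{0,3,3,2} = 1
G(17) = mex{0,0,3,2} = 1
G(18) = mex{1,0,3,3} = 2
G(19) = mex{1,0,0,3} = 2
G_A(19) = 2.
Heap B, S = {1, 6, 7, 8}:
G(0) = 0
G(1) = mex{0} = 1
G(2) = mex{1} = 0
G(3) = mex{0} = 1
G(4) = mex{1} = 0
G(5) = mex{0} = 1
G(6) = mex{1,0} = 2
G(7) = mex{2,1,0} = 3
G(8) = mex{3,0,1,0} = 2
G(9) = mex{2,1,0,1} = 3
G(10) = mex{3,0,1,0} = 2
G(11) = mex{2,1,0,1} = 3
G(12) = mex{3,2,1,0} = 4
G(13) = mex{4,3,2,1} = 0
G(14) = mex{0,2,3,2} = 1
G(15) = mex{1,3,2,3} = 0
G(16) = mex{0,2,3,2} = 1
G_B(16) = 1.
Combined Grundy value = 2 ⊕ 1 = 3.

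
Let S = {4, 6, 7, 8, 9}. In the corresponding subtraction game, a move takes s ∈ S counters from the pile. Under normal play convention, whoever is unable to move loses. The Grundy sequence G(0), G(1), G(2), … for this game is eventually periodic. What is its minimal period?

n :  0  1  2  3  4  5  6  7  8  9 10 11 12 13 14 15 16 17 18 19 20 21 22 23 24 25 26 27
G :  0  0  0  0  1  1  1  1  2  2  2  2  3  0  0  0  0  1  1  1  1  2  2  2  2  3  0  0
G(n+13) = G(n) holds for n = 0,…,8 (a full window of length max(S) = 9), so the sequence is purely periodic with period 13.

13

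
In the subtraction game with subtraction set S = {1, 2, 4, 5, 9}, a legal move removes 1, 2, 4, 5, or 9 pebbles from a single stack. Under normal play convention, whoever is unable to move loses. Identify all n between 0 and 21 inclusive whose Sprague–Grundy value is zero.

0, 3, 6, 13, 16, 19

G(0) = 0
G(1) = mex{0} = 1
G(2) = mex{1,0} = 2
G(3) = mex{2,1} = 0
G(4) = mex{0,2,0} = 1
G(5) = mex{1,0,1,0} = 2
G(6) = mex{2,1,2,1} = 0
G(7) = mex{0,2,0,2} = 1
G(8) = mex{1,0,1,0} = 2
G(9) = mex{2,1,2,1,0} = 3
G(10) = mex{3,2,0,2,1} = 4
G(11) = mex{4,3,1,0,2} = 5
G(12) = mex{5,4,2,1,0} = 3
G(13) = mex{3,5,3,2,1} = 0
G(14) = mex{0,3,4,3,2} = 1
G(15) = mex{1,0,5,4,0} = 2
G(16) = mex{2,1,3,5,1} = 0
G(17) = mex{0,2,0,3,2} = 1
G(18) = mex{1,0,1,0,3} = 2
G(19) = mex{2,1,2,1,4} = 0
G(20) = mex{0,2,0,2,5} = 1
G(21) = mex{1,0,1,0,3} = 2
P-positions are exactly the n with G(n) = 0.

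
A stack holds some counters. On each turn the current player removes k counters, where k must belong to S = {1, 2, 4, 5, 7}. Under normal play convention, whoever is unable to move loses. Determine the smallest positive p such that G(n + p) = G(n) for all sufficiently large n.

n :  0  1  2  3  4  5  6  7  8  9 10 11 12 13 14
G :  0  1  2  0  1  2  0  1  2  0  1  2  0  1  2
G(n+3) = G(n) holds for n = 0,…,6 (a full window of length max(S) = 7), so the sequence is purely periodic with period 3.

3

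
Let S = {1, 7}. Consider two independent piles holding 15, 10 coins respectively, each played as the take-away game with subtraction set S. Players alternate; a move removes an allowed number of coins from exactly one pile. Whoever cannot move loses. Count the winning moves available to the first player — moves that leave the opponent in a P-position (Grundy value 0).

All piles use S = {1, 7}:
G(0) = 0
G(1) = mex{0} = 1
G(2) = mex{1} = 0
G(3) = mex{0} = 1
G(4) = mex{1} = 0
G(5) = mex{0} = 1
G(6) = mex{1} = 0
G(7) = mex{0,0} = 1
G(8) = mex{1,1} = 0
G(9) = mex{0,0} = 1
G(10) = mex{1,1} = 0
G(11) = mex{0,0} = 1
G(12) = mex{1,1} = 0
G(13) = mex{0,0} = 1
G(14) = mex{1,1} = 0
G(15) = mex{0,0} = 1
Pile A: G(15) = 1.
Pile B: G(10) = 0.
Combined Grundy value = 1 ⊕ 0 = 1.
A winning move leaves total XOR = 0, i.e. changes one component's Grundy value g to g ⊕ X where X is the current total.
Pile A: need g' = 1⊕1 = 0. Options: 15−1→G=0, 15−7→G=0. Hits: 2.
Pile B: need g' = 0⊕1 = 1. Options: 10−1→G=1, 10−7→G=1. Hits: 2.

4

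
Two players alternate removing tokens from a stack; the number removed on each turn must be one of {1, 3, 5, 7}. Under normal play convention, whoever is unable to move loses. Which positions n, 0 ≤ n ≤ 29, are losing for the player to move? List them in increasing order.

0, 2, 4, 6, 8, 10, 12, 14, 16, 18, 20, 22, 24, 26, 28

n :  0  1  2  3  4  5  6  7  8  9 10 11 12 13 14 15 16 17 18 19 20 21 22 23 24 25 26 27 28 29
G :  0  1  0  1  0  1  0  1  0  1  0  1  0  1  0  1  0  1  0  1  0  1  0  1  0  1  0  1  0  1
P-positions are exactly the n with G(n) = 0.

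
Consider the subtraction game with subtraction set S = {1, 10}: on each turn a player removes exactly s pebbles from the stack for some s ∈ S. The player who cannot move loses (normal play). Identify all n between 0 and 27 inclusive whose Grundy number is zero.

0, 2, 4, 6, 8, 11, 13, 15, 17, 19, 22, 24, 26

n :  0  1  2  3  4  5  6  7  8  9 10 11 12 13 14 15 16 17 18 19 20 21 22 23 24 25 26 27
G :  0  1  0  1  0  1  0  1  0  1  2  0  1  0  1  0  1  0  1  0  1  2  0  1  0  1  0  1
P-positions are exactly the n with G(n) = 0.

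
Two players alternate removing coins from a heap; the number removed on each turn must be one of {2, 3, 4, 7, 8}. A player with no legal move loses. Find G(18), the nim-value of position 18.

n :  0  1  2  3  4  5  6  7  8  9 10 11 12 13 14 15 16 17 18
G :  0  0  1  1  2  2  0  3  1  4  2  0  0  1  1  2  2  0  3

3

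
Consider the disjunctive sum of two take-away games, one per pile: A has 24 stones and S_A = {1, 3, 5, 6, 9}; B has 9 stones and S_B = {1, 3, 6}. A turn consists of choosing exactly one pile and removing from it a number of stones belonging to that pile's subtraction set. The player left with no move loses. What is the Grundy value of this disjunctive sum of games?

0

Pile A, S = {1, 3, 5, 6, 9}:
n :  0  1  2  3  4  5  6  7  8  9 10 11 12 13 14 15 16 17 18 19 20 21 22 23 24
G :  0  1  0  1  0  1  2  3  2  3  2  3  0  1  0  1  0  1  2  3  2  3  2  3  0
G_A(24) = 0.
Pile B, S = {1, 3, 6}:
G(0) = 0
G(1) = mex{0} = 1
G(2) = mex{1} = 0
G(3) = mex{0,0} = 1
G(4) = mex{1,1} = 0
G(5) = mex{0,0} = 1
G(6) = mex{1,1,0} = 2
G(7) = mex{2,0,1} = 3
G(8) = mex{3,1,0} = 2
G(9) = mex{2,2,1} = 0
G_B(9) = 0.
Combined Grundy value = 0 ⊕ 0 = 0.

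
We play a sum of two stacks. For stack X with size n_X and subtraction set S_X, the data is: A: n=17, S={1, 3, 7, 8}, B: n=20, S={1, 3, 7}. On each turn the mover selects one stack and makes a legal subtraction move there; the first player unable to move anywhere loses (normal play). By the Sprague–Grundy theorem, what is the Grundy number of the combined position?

Stack A, S = {1, 3, 7, 8}:
n :  0  1  2  3  4  5  6  7  8  9 10 11 12 13 14 15 16 17
G :  0  1  0  1  0  1  0  1  2  3  2  3  2  3  2  0  1  0
G_A(17) = 0.
Stack B, S = {1, 3, 7}:
G(0) = 0
G(1) = mex{0} = 1
G(2) = mex{1} = 0
G(3) = mex{0,0} = 1
G(4) = mex{1,1} = 0
G(5) = mex{0,0} = 1
G(6) = mex{1,1} = 0
G(7) = mex{0,0,0} = 1
G(8) = mex{1,1,1} = 0
G(9) = mex{0,0,0} = 1
G(10) = mex{1,1,1} = 0
G(11) = mex{0,0,0} = 1
G(12) = mex{1,1,1} = 0
G(13) = mex{0,0,0} = 1
G(14) = mex{1,1,1} = 0
G(15) = mex{0,0,0} = 1
G(16) = mex{1,1,1} = 0
G(17) = mex{0,0,0} = 1
G(18) = mex{1,1,1} = 0
G(19) = mex{0,0,0} = 1
G(20) = mex{1,1,1} = 0
G_B(20) = 0.
Combined Grundy value = 0 ⊕ 0 = 0.

0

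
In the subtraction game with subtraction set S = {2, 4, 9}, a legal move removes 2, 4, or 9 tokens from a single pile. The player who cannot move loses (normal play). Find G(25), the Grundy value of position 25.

0

n :  0  1  2  3  4  5  6  7  8  9 10 11 12 13 14 15 16 17 18 19 20 21 22 23 24 25
G :  0  0  1  1  2  2  0  0  1  1  2  2  0  0  1  1  2  2  0  0  1  1  2  2  0  0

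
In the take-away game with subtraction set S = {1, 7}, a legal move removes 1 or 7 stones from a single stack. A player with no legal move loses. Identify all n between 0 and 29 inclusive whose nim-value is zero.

n :  0  1  2  3  4  5  6  7  8  9 10 11 12 13 14 15 16 17 18 19 20 21 22 23 24 25 26 27 28 29
G :  0  1  0  1  0  1  0  1  0  1  0  1  0  1  0  1  0  1  0  1  0  1  0  1  0  1  0  1  0  1
P-positions are exactly the n with G(n) = 0.

0, 2, 4, 6, 8, 10, 12, 14, 16, 18, 20, 22, 24, 26, 28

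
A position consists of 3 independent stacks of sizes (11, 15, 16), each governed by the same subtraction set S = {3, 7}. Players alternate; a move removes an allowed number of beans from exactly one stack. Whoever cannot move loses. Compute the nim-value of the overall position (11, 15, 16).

1

All stacks use S = {3, 7}:
G(0) = 0
G(1) = mex{} = 0
G(2) = mex{} = 0
G(3) = mex{0} = 1
G(4) = mex{0} = 1
G(5) = mex{0} = 1
G(6) = mex{1} = 0
G(7) = mex{1,0} = 2
G(8) = mex{1,0} = 2
G(9) = mex{0,0} = 1
G(10) = mex{2,1} = 0
G(11) = mex{2,1} = 0
G(12) = mex{1,1} = 0
G(13) = mex{0,0} = 1
G(14) = mex{0,2} = 1
G(15) = mex{0,2} = 1
G(16) = mex{1,1} = 0
Stack A: G(11) = 0.
Stack B: G(15) = 1.
Stack C: G(16) = 0.
Combined Grundy value = 0 ⊕ 1 ⊕ 0 = 1.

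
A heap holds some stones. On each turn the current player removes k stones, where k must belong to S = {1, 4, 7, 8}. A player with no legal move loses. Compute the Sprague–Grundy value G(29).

2

G(0) = 0
G(1) = mex{0} = 1
G(2) = mex{1} = 0
G(3) = mex{0} = 1
G(4) = mex{1,0} = 2
G(5) = mex{2,1} = 0
G(6) = mex{0,0} = 1
G(7) = mex{1,1,0} = 2
G(8) = mex{2,2,1,0} = 3
G(9) = mex{3,0,0,1} = 2
G(10) = mex{2,1,1,0} = 3
G(11) = mex{3,2,2,1} = 0
G(12) = mex{0,3,0,2} = 1
G(13) = mex{1,2,1,0} = 3
G(14) = mex{3,3,2,1} = 0
G(15) = mex{0,0,3,2} = 1
G(16) = mex{1,1,2,3} = 0
G(17) = mex{0,3,3,2} = 1
G(18) = mex{1,0,0,3} = 2
G(19) = mex{2,1,1,0} = 3
G(20) = mex{3,0,3,1} = 2
G(21) = mex{2,1,0,3} = 4
G(22) = mex{4,2,1,0} = 3
G(23) = mex{3,3,0,1} = 2
G(24) = mex{2,2,1,0} = 3
G(25) = mex{3,4,2,1} = 0
G(26) = mex{0,3,3,2} = 1
G(27) = mex{1,2,2,3} = 0
G(28) = mex{0,3,4,2} = 1
G(29) = mex{1,0,3,4} = 2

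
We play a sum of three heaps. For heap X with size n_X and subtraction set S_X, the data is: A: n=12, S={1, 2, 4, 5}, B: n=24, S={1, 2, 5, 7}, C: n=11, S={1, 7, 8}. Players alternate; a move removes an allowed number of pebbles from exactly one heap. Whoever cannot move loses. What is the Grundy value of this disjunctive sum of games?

Heap A, S = {1, 2, 4, 5}:
n :  0  1  2  3  4  5  6  7  8  9 10 11 12
G :  0  1  2  0  1  2  0  1  2  0  1  2  0
G_A(12) = 0.
Heap B, S = {1, 2, 5, 7}:
G(0) = 0
G(1) = mex{0} = 1
G(2) = mex{1,0} = 2
G(3) = mex{2,1} = 0
G(4) = mex{0,2} = 1
G(5) = mex{1,0,0} = 2
G(6) = mex{2,1,1} = 0
G(7) = mex{0,2,2,0} = 1
G(8) = mex{1,0,0,1} = 2
G(9) = mex{2,1,1,2} = 0
G(10) = mex{0,2,2,0} = 1
G(11) = mex{1,0,0,1} = 2
G(12) = mex{2,1,1,2} = 0
G(13) = mex{0,2,2,0} = 1
G(14) = mex{1,0,0,1} = 2
G(15) = mex{2,1,1,2} = 0
G(16) = mex{0,2,2,0} = 1
G(17) = mex{1,0,0,1} = 2
G(18) = mex{2,1,1,2} = 0
G(19) = mex{0,2,2,0} = 1
G(20) = mex{1,0,0,1} = 2
G(21) = mex{2,1,1,2} = 0
G(22) = mex{0,2,2,0} = 1
G(23) = mex{1,0,0,1} = 2
G(24) = mex{2,1,1,2} = 0
G_B(24) = 0.
Heap C, S = {1, 7, 8}:
n :  0  1  2  3  4  5  6  7  8  9 10 11
G :  0  1  0  1  0  1  0  1  2  3  2  3
G_C(11) = 3.
Combined Grundy value = 0 ⊕ 0 ⊕ 3 = 3.

3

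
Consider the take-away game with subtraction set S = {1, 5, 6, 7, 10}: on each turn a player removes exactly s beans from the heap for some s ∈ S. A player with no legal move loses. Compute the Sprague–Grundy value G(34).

2

G(0) = 0
G(1) = mex{0} = 1
G(2) = mex{1} = 0
G(3) = mex{0} = 1
G(4) = mex{1} = 0
G(5) = mex{0,0} = 1
G(6) = mex{1,1,0} = 2
G(7) = mex{2,0,1,0} = 3
G(8) = mex{3,1,0,1} = 2
G(9) = mex{2,0,1,0} = 3
G(10) = mex{3,1,0,1,0} = 2
G(11) = mex{2,2,1,0,1} = 3
G(12) = mex{3,3,2,1,0} = 4
G(13) = mex{4,2,3,2,1} = 0
G(14) = mex{0,3,2,3,0} = 1
G(15) = mex{1,2,3,2,1} = 0
G(16) = mex{0,3,2,3,2} = 1
G(17) = mex{1,4,3,2,3} = 0
G(18) = mex{0,0,4,3,2} = 1
G(19) = mex{1,1,0,4,3} = 2
G(20) = mex{2,0,1,0,2} = 3
G(21) = mex{3,1,0,1,3} = 2
G(22) = mex{2,0,1,0,4} = 3
G(23) = mex{3,1,0,1,0} = 2
G(24) = mex{2,2,1,0,1} = 3
G(25) = mex{3,3,2,1,0} = 4
G(26) = mex{4,2,3,2,1} = 0
G(27) = mex{0,3,2,3,0} = 1
G(28) = mex{1,2,3,2,1} = 0
G(29) = mex{0,3,2,3,2} = 1
G(30) = mex{1,4,3,2,3} = 0
G(31) = mex{0,0,4,3,2} = 1
G(32) = mex{1,1,0,4,3} = 2
G(33) = mex{2,0,1,0,2} = 3
G(34) = mex{3,1,0,1,3} = 2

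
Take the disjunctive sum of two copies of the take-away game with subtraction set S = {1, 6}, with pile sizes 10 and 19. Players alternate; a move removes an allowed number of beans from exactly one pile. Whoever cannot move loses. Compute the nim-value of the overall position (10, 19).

All piles use S = {1, 6}:
G(0) = 0
G(1) = mex{0} = 1
G(2) = mex{1} = 0
G(3) = mex{0} = 1
G(4) = mex{1} = 0
G(5) = mex{0} = 1
G(6) = mex{1,0} = 2
G(7) = mex{2,1} = 0
G(8) = mex{0,0} = 1
G(9) = mex{1,1} = 0
G(10) = mex{0,0} = 1
G(11) = mex{1,1} = 0
G(12) = mex{0,2} = 1
G(13) = mex{1,0} = 2
G(14) = mex{2,1} = 0
G(15) = mex{0,0} = 1
G(16) = mex{1,1} = 0
G(17) = mex{0,0} = 1
G(18) = mex{1,1} = 0
G(19) = mex{0,2} = 1
Pile A: G(10) = 1.
Pile B: G(19) = 1.
Combined Grundy value = 1 ⊕ 1 = 0.

0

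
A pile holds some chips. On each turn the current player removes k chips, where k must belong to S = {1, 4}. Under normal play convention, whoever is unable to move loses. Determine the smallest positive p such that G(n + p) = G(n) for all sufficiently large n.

5

G(0) = 0
G(1) = mex{0} = 1
G(2) = mex{1} = 0
G(3) = mex{0} = 1
G(4) = mex{1,0} = 2
G(5) = mex{2,1} = 0
G(6) = mex{0,0} = 1
G(7) = mex{1,1} = 0
G(8) = mex{0,2} = 1
G(9) = mex{1,0} = 2
G(10) = mex{2,1} = 0
G(11) = mex{0,0} = 1
G(12) = mex{1,1} = 0
G(13) = mex{0,2} = 1
G(14) = mex{1,0} = 2
G(n+5) = G(n) holds for n = 0,…,3 (a full window of length max(S) = 4), so the sequence is purely periodic with period 5.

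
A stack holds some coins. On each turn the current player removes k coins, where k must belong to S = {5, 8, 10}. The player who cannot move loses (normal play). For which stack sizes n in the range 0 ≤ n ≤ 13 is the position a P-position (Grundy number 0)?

G(0) = 0
G(1) = mex{} = 0
G(2) = mex{} = 0
G(3) = mex{} = 0
G(4) = mex{} = 0
G(5) = mex{0} = 1
G(6) = mex{0} = 1
G(7) = mex{0} = 1
G(8) = mex{0,0} = 1
G(9) = mex{0,0} = 1
G(10) = mex{1,0,0} = 2
G(11) = mex{1,0,0} = 2
G(12) = mex{1,0,0} = 2
G(13) = mex{1,1,0} = 2
P-positions are exactly the n with G(n) = 0.

0, 1, 2, 3, 4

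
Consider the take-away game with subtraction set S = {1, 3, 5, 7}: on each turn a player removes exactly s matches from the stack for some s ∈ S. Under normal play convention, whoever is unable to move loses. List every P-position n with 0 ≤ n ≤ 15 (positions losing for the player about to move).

0, 2, 4, 6, 8, 10, 12, 14

n :  0  1  2  3  4  5  6  7  8  9 10 11 12 13 14 15
G :  0  1  0  1  0  1  0  1  0  1  0  1  0  1  0  1
P-positions are exactly the n with G(n) = 0.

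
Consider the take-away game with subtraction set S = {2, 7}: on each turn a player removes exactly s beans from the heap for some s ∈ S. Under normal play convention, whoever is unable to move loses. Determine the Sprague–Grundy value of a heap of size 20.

1

G(0) = 0
G(1) = mex{} = 0
G(2) = mex{0} = 1
G(3) = mex{0} = 1
G(4) = mex{1} = 0
G(5) = mex{1} = 0
G(6) = mex{0} = 1
G(7) = mex{0,0} = 1
G(8) = mex{1,0} = 2
G(9) = mex{1,1} = 0
G(10) = mex{2,1} = 0
G(11) = mex{0,0} = 1
G(12) = mex{0,0} = 1
G(13) = mex{1,1} = 0
G(14) = mex{1,1} = 0
G(15) = mex{0,2} = 1
G(16) = mex{0,0} = 1
G(17) = mex{1,0} = 2
G(18) = mex{1,1} = 0
G(19) = mex{2,1} = 0
G(20) = mex{0,0} = 1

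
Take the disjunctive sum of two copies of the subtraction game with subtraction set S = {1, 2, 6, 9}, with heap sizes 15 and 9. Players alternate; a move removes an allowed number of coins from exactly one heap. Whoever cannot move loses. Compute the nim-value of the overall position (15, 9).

3

All heaps use S = {1, 2, 6, 9}:
n :  0  1  2  3  4  5  6  7  8  9 10 11 12 13 14 15
G :  0  1  2  0  1  2  3  0  1  2  0  1  2  3  0  1
Heap A: G(15) = 1.
Heap B: G(9) = 2.
Combined Grundy value = 1 ⊕ 2 = 3.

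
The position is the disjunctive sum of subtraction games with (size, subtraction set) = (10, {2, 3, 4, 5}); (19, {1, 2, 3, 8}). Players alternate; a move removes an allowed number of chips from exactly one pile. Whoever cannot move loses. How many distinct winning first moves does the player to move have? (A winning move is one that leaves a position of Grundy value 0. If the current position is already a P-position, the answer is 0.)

0

Pile A, S = {2, 3, 4, 5}:
G(0) = 0
G(1) = mex{} = 0
G(2) = mex{0} = 1
G(3) = mex{0,0} = 1
G(4) = mex{1,0,0} = 2
G(5) = mex{1,1,0,0} = 2
G(6) = mex{2,1,1,0} = 3
G(7) = mex{2,2,1,1} = 0
G(8) = mex{3,2,2,1} = 0
G(9) = mex{0,3,2,2} = 1
G(10) = mex{0,0,3,2} = 1
G_A(10) = 1.
Pile B, S = {1, 2, 3, 8}:
n :  0  1  2  3  4  5  6  7  8  9 10 11 12 13 14 15 16 17 18 19
G :  0  1  2  3  0  1  2  3  4  0  1  2  3  0  1  2  3  4  0  1
G_B(19) = 1.
Combined Grundy value = 1 ⊕ 1 = 0.
A winning move leaves total XOR = 0, i.e. changes one component's Grundy value g to g ⊕ X where X is the current total.
Pile A: target g' = 1⊕0 = 1, but every legal move changes the Grundy value (mex property), so 0 moves.
Pile B: target g' = 1⊕0 = 1, but every legal move changes the Grundy value (mex property), so 0 moves.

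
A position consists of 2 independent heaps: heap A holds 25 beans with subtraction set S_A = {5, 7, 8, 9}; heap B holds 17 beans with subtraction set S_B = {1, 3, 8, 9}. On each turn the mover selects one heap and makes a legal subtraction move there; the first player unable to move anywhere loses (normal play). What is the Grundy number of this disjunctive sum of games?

Heap A, S = {5, 7, 8, 9}:
n :  0  1  2  3  4  5  6  7  8  9 10 11 12 13 14 15 16 17 18 19 20 21 22 23 24 25
G :  0  0  0  0  0  1  1  1  1  1  2  2  2  2  0  0  0  0  0  1  1  1  1  1  2  2
G_A(25) = 2.
Heap B, S = {1, 3, 8, 9}:
n :  0  1  2  3  4  5  6  7  8  9 10 11 12 13 14 15 16 17
G :  0  1  0  1  0  1  0  1  2  3  2  3  2  3  2  3  0  1
G_B(17) = 1.
Combined Grundy value = 2 ⊕ 1 = 3.

3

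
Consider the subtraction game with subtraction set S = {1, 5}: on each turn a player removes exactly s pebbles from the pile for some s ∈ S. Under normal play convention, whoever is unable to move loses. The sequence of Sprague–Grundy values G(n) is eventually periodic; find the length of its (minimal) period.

n :  0  1  2  3  4  5  6  7  8  9 10 11 12 13 14
G :  0  1  0  1  0  1  0  1  0  1  0  1  0  1  0
G(n+2) = G(n) holds for n = 0,…,4 (a full window of length max(S) = 5), so the sequence is purely periodic with period 2.

2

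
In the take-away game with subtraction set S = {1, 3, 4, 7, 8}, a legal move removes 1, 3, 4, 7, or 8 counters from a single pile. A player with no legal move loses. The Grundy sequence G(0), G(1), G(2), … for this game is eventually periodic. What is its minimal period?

G(0) = 0
G(1) = mex{0} = 1
G(2) = mex{1} = 0
G(3) = mex{0,0} = 1
G(4) = mex{1,1,0} = 2
G(5) = mex{2,0,1} = 3
G(6) = mex{3,1,0} = 2
G(7) = mex{2,2,1,0} = 3
G(8) = mex{3,3,2,1,0} = 4
G(9) = mex{4,2,3,0,1} = 5
G(10) = mex{5,3,2,1,0} = 4
G(11) = mex{4,4,3,2,1} = 0
G(12) = mex{0,5,4,3,2} = 1
G(13) = mex{1,4,5,2,3} = 0
G(14) = mex{0,0,4,3,2} = 1
G(15) = mex{1,1,0,4,3} = 2
G(16) = mex{2,0,1,5,4} = 3
G(17) = mex{3,1,0,4,5} = 2
G(18) = mex{2,2,1,0,4} = 3
G(19) = mex{3,3,2,1,0} = 4
G(20) = mex{4,2,3,0,1} = 5
G(21) = mex{5,3,2,1,0} = 4
G(22) = mex{4,4,3,2,1} = 0
G(23) = mex{0,5,4,3,2} = 1
G(n+11) = G(n) holds for n = 0,…,7 (a full window of length max(S) = 8), so the sequence is purely periodic with period 11.

11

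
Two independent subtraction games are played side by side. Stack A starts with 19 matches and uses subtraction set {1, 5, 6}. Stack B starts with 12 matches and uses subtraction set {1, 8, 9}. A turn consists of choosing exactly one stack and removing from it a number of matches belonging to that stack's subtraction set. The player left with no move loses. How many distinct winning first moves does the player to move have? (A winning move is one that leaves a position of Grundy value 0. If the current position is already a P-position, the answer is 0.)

Stack A, S = {1, 5, 6}:
n :  0  1  2  3  4  5  6  7  8  9 10 11 12 13 14 15 16 17 18 19
G :  0  1  0  1  0  1  2  3  2  3  2  0  1  0  1  0  1  2  3  2
G_A(19) = 2.
Stack B, S = {1, 8, 9}:
G(0) = 0
G(1) = mex{0} = 1
G(2) = mex{1} = 0
G(3) = mex{0} = 1
G(4) = mex{1} = 0
G(5) = mex{0} = 1
G(6) = mex{1} = 0
G(7) = mex{0} = 1
G(8) = mex{1,0} = 2
G(9) = mex{2,1,0} = 3
G(10) = mex{3,0,1} = 2
G(11) = mex{2,1,0} = 3
G(12) = mex{3,0,1} = 2
G_B(12) = 2.
Combined Grundy value = 2 ⊕ 2 = 0.
A winning move leaves total XOR = 0, i.e. changes one component's Grundy value g to g ⊕ X where X is the current total.
Stack A: target g' = 2⊕0 = 2, but every legal move changes the Grundy value (mex property), so 0 moves.
Stack B: target g' = 2⊕0 = 2, but every legal move changes the Grundy value (mex property), so 0 moves.

0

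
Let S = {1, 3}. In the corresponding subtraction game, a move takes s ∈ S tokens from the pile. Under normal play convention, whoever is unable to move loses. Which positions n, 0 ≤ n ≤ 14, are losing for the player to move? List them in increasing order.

0, 2, 4, 6, 8, 10, 12, 14

G(0) = 0
G(1) = mex{0} = 1
G(2) = mex{1} = 0
G(3) = mex{0,0} = 1
G(4) = mex{1,1} = 0
G(5) = mex{0,0} = 1
G(6) = mex{1,1} = 0
G(7) = mex{0,0} = 1
G(8) = mex{1,1} = 0
G(9) = mex{0,0} = 1
G(10) = mex{1,1} = 0
G(11) = mex{0,0} = 1
G(12) = mex{1,1} = 0
G(13) = mex{0,0} = 1
G(14) = mex{1,1} = 0
P-positions are exactly the n with G(n) = 0.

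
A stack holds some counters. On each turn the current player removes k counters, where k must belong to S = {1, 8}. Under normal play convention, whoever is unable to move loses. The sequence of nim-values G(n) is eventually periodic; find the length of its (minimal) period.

9

n :  0  1  2  3  4  5  6  7  8  9 10 11 12 13 14 15 16 17 18 19
G :  0  1  0  1  0  1  0  1  2  0  1  0  1  0  1  0  1  2  0  1
G(n+9) = G(n) holds for n = 0,…,7 (a full window of length max(S) = 8), so the sequence is purely periodic with period 9.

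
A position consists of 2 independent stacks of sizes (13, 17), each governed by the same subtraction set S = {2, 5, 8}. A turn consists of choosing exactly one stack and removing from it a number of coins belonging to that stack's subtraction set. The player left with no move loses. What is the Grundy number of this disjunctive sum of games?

All stacks use S = {2, 5, 8}:
G(0) = 0
G(1) = mex{} = 0
G(2) = mex{0} = 1
G(3) = mex{0} = 1
G(4) = mex{1} = 0
G(5) = mex{1,0} = 2
G(6) = mex{0,0} = 1
G(7) = mex{2,1} = 0
G(8) = mex{1,1,0} = 2
G(9) = mex{0,0,0} = 1
G(10) = mex{2,2,1} = 0
G(11) = mex{1,1,1} = 0
G(12) = mex{0,0,0} = 1
G(13) = mex{0,2,2} = 1
G(14) = mex{1,1,1} = 0
G(15) = mex{1,0,0} = 2
G(16) = mex{0,0,2} = 1
G(17) = mex{2,1,1} = 0
Stack A: G(13) = 1.
Stack B: G(17) = 0.
Combined Grundy value = 1 ⊕ 0 = 1.

1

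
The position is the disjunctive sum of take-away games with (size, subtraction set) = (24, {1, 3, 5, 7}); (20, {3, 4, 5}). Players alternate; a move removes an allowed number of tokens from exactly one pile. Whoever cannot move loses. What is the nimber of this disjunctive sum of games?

Pile A, S = {1, 3, 5, 7}:
n :  0  1  2  3  4  5  6  7  8  9 10 11 12 13 14 15 16 17 18 19 20 21 22 23 24
G :  0  1  0  1  0  1  0  1  0  1  0  1  0  1  0  1  0  1  0  1  0  1  0  1  0
G_A(24) = 0.
Pile B, S = {3, 4, 5}:
G(0) = 0
G(1) = mex{} = 0
G(2) = mex{} = 0
G(3) = mex{0} = 1
G(4) = mex{0,0} = 1
G(5) = mex{0,0,0} = 1
G(6) = mex{1,0,0} = 2
G(7) = mex{1,1,0} = 2
G(8) = mex{1,1,1} = 0
G(9) = mex{2,1,1} = 0
G(10) = mex{2,2,1} = 0
G(11) = mex{0,2,2} = 1
G(12) = mex{0,0,2} = 1
G(13) = mex{0,0,0} = 1
G(14) = mex{1,0,0} = 2
G(15) = mex{1,1,0} = 2
G(16) = mex{1,1,1} = 0
G(17) = mex{2,1,1} = 0
G(18) = mex{2,2,1} = 0
G(19) = mex{0,2,2} = 1
G(20) = mex{0,0,2} = 1
G_B(20) = 1.
Combined Grundy value = 0 ⊕ 1 = 1.

1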